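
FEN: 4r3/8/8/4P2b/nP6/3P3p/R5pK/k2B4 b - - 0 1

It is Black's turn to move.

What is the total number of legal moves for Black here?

2

Black to move; king on a1.
In check: yes, from the white rook on a2.
Legal moves: Kxa2, Kb1.
Count: 2.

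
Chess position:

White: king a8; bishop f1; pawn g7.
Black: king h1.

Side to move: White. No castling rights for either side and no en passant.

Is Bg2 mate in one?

no

After Bg2: black king on h1; in check: yes, from the white bishop on g2.
Black has 3 legal replies: Kh2, Kxg2, Kg1.
In check but a legal move exists → not checkmate.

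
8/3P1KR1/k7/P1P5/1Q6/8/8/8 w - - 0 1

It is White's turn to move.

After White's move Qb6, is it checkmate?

After Qb6: black king on a6; in check: yes, from the white queen on b6.
King squares — a5: attacked by Qb6; b5: attacked by Qb6; b6: attacked by Pa5; a7: attacked by Qb6; b7: attacked by Qb6.
Black has no legal moves → checkmate.

yes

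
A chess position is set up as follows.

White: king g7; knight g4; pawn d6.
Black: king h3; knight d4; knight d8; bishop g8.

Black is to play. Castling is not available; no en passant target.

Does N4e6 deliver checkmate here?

no

After N4e6: white king on g7; in check: yes, from the black knight on e6.
White has 5 legal replies: Kh8, Kxg8, Kh6, Kg6, Kf6.
In check but a legal move exists → not checkmate.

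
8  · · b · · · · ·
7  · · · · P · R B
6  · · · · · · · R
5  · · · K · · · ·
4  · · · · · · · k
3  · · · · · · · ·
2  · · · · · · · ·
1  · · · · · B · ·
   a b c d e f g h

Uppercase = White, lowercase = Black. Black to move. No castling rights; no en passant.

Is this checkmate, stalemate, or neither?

checkmate

Black to move; black king on h4.
In check: yes, from the white rook on h6.
King squares — g3: attacked by Rg7; h3: attacked by Bf1; g4: attacked by Rg7; g5: attacked by Rg7; h5: attacked by Rh6.
Legal moves for Black: none.
In check with no legal moves → checkmate.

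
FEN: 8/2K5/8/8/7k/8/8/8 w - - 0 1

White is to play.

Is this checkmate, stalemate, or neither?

neither

White to move; white king on c7.
In check: no.
Legal moves for White: Kd8, Kc8, Kb8, Kd7, Kb7, Kd6, Kc6, Kb6.
White has 8 legal moves and is not in check → neither.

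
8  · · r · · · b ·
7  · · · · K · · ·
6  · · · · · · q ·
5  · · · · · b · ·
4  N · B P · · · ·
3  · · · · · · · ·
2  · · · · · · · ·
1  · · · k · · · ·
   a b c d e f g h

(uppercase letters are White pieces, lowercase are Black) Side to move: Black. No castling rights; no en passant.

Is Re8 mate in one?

After Re8: white king on e7; in check: yes, from the black rook on e8.
King squares — d6: attacked by Qg6; e6: attacked by Bf5; f6: attacked by Qg6; d7: attacked by Bf5; f7: attacked by Qg6; d8: attacked by Re8; e8: attacked by Qg6; f8: attacked by Re8.
White has no legal moves → checkmate.

yes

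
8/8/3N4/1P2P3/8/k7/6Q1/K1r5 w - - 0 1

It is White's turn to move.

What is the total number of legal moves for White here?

0

White to move; king on a1.
In check: yes, from the black rook on c1.
Legal moves: none.
Count: 0.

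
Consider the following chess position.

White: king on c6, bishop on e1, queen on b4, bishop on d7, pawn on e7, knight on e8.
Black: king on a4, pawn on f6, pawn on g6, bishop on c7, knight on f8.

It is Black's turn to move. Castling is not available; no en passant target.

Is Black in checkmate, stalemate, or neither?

checkmate

Black to move; black king on a4.
In check: yes, from the white queen on b4.
King squares — a3: attacked by Qb4; b3: attacked by Qb4; b4: attacked by Be1; a5: attacked by Qb4; b5: attacked by Qb4.
Legal moves for Black: none.
In check with no legal moves → checkmate.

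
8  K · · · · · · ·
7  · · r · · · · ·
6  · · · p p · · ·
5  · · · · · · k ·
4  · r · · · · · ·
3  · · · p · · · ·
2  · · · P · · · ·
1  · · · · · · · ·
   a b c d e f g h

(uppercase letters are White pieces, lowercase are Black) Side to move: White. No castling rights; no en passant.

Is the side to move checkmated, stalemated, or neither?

White to move; white king on a8.
In check: no.
King squares — a7: attacked by Rc7; b7: attacked by Rb4; b8: attacked by Rb4.
Legal moves for White: none.
Not in check and no legal moves → stalemate.

stalemate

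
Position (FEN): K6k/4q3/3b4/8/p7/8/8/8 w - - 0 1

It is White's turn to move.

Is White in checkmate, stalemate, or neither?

White to move; white king on a8.
In check: no.
King squares — a7: attacked by Qe7; b7: attacked by Qe7; b8: attacked by Bd6.
Legal moves for White: none.
Not in check and no legal moves → stalemate.

stalemate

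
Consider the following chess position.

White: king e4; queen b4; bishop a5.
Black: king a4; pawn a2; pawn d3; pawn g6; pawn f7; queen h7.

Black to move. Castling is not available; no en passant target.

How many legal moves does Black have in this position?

Black to move; king on a4.
In check: yes, from the white queen on b4.
Legal moves: none.
Count: 0.

0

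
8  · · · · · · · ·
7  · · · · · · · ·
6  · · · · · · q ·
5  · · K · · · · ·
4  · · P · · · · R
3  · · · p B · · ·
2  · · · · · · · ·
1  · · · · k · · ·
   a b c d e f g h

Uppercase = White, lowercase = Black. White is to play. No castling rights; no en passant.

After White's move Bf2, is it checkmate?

After Bf2: black king on e1; in check: yes, from the white bishop on f2.
Black has 5 legal replies: Kxf2, Ke2, Kd2, Kf1, Kd1.
In check but a legal move exists → not checkmate.

no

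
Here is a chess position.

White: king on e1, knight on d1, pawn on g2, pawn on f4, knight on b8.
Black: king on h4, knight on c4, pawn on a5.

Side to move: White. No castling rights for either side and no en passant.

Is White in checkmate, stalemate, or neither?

White to move; white king on e1.
In check: no.
Legal moves for White: Nd7, Nc6, Na6, Kf2, Ke2, Kf1, Ne3, Nc3, Nf2, Nb2, f5, g3+, g4.
White has 13 legal moves and is not in check → neither.

neither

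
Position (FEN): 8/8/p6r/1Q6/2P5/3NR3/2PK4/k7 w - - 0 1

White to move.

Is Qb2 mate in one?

After Qb2: black king on a1; in check: yes, from the white queen on b2.
King squares — b1: attacked by Qb2; a2: attacked by Qb2; b2: attacked by Nd3.
Black has no legal moves → checkmate.

yes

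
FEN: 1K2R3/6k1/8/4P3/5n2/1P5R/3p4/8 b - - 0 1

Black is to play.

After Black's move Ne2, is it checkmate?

After Ne2: white king on b8; in check: no.
White is not in check, so this cannot be checkmate.

no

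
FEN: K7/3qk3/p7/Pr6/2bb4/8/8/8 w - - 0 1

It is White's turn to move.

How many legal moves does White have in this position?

White to move; king on a8.
In check: no.
Legal moves: none.
Count: 0.

0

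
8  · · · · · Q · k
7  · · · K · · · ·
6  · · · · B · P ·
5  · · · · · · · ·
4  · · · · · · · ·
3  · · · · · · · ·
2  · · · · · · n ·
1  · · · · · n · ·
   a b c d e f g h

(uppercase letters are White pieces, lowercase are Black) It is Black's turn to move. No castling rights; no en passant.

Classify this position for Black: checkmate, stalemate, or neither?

Black to move; black king on h8.
In check: yes, from the white queen on f8.
King squares — g7: attacked by Qf8; h7: attacked by Pg6; g8: attacked by Be6.
Legal moves for Black: none.
In check with no legal moves → checkmate.

checkmate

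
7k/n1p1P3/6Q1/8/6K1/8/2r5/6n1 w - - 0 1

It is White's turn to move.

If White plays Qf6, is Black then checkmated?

no

After Qf6: black king on h8; in check: yes, from the white queen on f6.
Black has 2 legal replies: Kg8, Kh7.
In check but a legal move exists → not checkmate.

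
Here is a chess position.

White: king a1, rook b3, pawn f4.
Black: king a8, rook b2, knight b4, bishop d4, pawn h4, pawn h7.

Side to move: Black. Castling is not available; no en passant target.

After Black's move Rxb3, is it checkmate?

yes

After Rxb3: white king on a1; in check: yes, from the black bishop on d4.
King squares — b1: attacked by Rb3; a2: attacked by Nb4; b2: attacked by Rb3.
White has no legal moves → checkmate.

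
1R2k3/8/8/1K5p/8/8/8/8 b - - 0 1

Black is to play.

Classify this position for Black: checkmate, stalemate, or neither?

neither

Black to move; black king on e8.
In check: yes, from the white rook on b8.
Legal moves for Black: Kf7, Ke7, Kd7.
Black is in check but has 3 legal moves → neither.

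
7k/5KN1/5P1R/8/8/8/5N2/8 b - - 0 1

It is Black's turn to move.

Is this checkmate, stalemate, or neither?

Black to move; black king on h8.
In check: yes, from the white rook on h6.
King squares — g7: attacked by Pf6; h7: attacked by Rh6; g8: attacked by Kf7.
Legal moves for Black: none.
In check with no legal moves → checkmate.

checkmate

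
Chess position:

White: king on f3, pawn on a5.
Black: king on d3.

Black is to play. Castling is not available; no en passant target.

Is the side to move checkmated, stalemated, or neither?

neither

Black to move; black king on d3.
In check: no.
Legal moves for Black: Kd4, Kc4, Kc3, Kd2, Kc2.
Black has 5 legal moves and is not in check → neither.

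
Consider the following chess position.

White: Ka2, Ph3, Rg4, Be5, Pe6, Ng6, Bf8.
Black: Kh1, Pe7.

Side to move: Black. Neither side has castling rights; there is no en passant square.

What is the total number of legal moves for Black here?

Black to move; king on h1.
In check: no.
Legal moves: none.
Count: 0.

0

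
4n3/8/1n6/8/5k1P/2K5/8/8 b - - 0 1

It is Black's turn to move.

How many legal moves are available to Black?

17

Black to move; king on f4.
In check: no.
Legal moves: Ng7, Nc7, Nf6, Nd6, Nc8, Na8, Nd7, Nd5+, Nc4, Na4+, Kf5, Ke5, Kg4, Ke4, Kg3, Kf3, Ke3.
Count: 17.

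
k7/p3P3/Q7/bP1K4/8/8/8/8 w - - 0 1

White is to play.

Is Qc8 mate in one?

After Qc8: black king on a8; in check: yes, from the white queen on c8.
King squares — a7: own pawn; b7: attacked by Qc8; b8: attacked by Qc8.
Black has no legal moves → checkmate.

yes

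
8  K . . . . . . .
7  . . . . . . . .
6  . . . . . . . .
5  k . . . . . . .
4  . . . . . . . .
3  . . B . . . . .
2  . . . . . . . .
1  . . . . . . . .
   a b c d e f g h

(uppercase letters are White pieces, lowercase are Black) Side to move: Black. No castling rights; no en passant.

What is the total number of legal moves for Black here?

Black to move; king on a5.
In check: yes, from the white bishop on c3.
Legal moves: Kb6, Ka6, Kb5, Ka4.
Count: 4.

4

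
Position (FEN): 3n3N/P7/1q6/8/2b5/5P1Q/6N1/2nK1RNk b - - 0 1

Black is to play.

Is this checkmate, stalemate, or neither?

checkmate

Black to move; black king on h1.
In check: yes, from the white queen on h3.
King squares — g1: attacked by Rf1; g2: attacked by Qh3; h2: attacked by Qh3.
Legal moves for Black: none.
In check with no legal moves → checkmate.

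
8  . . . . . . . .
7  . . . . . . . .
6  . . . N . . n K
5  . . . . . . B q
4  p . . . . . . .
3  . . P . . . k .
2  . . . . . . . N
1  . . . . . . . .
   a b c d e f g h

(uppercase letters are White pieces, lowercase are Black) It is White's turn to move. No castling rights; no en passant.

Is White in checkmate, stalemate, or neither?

White to move; white king on h6.
In check: yes, from the black queen on h5.
Legal moves for White: Kg7, Kxh5.
White is in check but has 2 legal moves → neither.

neither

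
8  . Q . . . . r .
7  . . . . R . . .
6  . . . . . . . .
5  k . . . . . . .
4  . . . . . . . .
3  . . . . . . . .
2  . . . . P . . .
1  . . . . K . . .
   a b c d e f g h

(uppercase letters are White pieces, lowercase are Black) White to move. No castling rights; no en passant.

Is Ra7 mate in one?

yes

After Ra7: black king on a5; in check: yes, from the white rook on a7.
King squares — a4: attacked by Ra7; b4: attacked by Qb8; b5: attacked by Qb8; a6: attacked by Ra7; b6: attacked by Qb8.
Black has no legal moves → checkmate.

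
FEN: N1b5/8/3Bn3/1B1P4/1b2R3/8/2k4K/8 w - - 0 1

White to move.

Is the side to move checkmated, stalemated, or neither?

neither

White to move; white king on h2.
In check: no.
Legal moves for White include: Nc7, Nb6, Bf8, Bb8, Be7, Bc7, Be5, Bc5, Bf4, Bxb4, Bg3, Be8, Bd7, Bc6, Ba6, Bc4, Ba4+, Bd3+, ... (list truncated; more exist).
White has legal moves and is not in check → neither.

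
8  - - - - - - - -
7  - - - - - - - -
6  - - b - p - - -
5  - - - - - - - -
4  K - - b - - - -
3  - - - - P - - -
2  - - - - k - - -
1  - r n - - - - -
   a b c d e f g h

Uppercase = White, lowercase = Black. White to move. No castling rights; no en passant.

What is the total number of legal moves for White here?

2

White to move; king on a4.
In check: yes, from the black bishop on c6.
Legal moves: Ka5, Ka3.
Count: 2.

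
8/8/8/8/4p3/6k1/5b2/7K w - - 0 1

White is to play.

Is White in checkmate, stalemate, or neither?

stalemate

White to move; white king on h1.
In check: no.
King squares — g1: attacked by Bf2; g2: attacked by Kg3; h2: attacked by Kg3.
Legal moves for White: none.
Not in check and no legal moves → stalemate.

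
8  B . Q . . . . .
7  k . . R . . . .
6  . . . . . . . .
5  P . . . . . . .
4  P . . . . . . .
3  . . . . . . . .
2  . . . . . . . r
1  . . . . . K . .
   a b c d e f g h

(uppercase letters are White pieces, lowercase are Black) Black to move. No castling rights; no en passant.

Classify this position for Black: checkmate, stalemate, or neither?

checkmate

Black to move; black king on a7.
In check: yes, from the white rook on d7.
King squares — a6: attacked by Qc8; b6: attacked by Pa5; b7: attacked by Rd7; a8: attacked by Qc8; b8: attacked by Qc8.
Legal moves for Black: none.
In check with no legal moves → checkmate.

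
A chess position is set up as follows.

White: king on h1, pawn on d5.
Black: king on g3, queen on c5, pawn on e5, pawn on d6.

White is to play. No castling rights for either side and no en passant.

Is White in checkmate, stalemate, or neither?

White to move; white king on h1.
In check: no.
King squares — g1: attacked by Qc5; g2: attacked by Kg3; h2: attacked by Kg3.
Legal moves for White: none.
Not in check and no legal moves → stalemate.

stalemate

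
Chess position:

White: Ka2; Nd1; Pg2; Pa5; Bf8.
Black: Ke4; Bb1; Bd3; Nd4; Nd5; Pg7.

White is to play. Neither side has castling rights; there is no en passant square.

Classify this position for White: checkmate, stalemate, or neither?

White to move; white king on a2.
In check: yes, from the black bishop on b1.
King squares — a1: available; b1: attacked by Bd3; b2: available; a3: available; b3: attacked by Nd4.
Legal moves for White: Ka3, Kb2, Ka1.
White is in check but has 3 legal moves → neither.

neither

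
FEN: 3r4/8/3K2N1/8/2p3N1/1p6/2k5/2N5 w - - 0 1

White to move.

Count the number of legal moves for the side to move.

White to move; king on d6.
In check: yes, from the black rook on d8.
Legal moves: Ke7, Kc7, Ke6, Kc6, Ke5, Kc5.
Count: 6.

6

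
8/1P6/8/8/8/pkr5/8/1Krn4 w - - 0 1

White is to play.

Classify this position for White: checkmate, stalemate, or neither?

White to move; white king on b1.
In check: yes, from the black rook on c1.
King squares — a1: attacked by Rc1; c1: attacked by Rc3; a2: attacked by Kb3; b2: attacked by Nd1; c2: attacked by Rc1.
Legal moves for White: none.
In check with no legal moves → checkmate.

checkmate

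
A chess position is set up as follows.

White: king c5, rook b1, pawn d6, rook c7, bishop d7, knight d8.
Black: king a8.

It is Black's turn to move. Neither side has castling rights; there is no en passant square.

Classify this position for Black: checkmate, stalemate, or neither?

Black to move; black king on a8.
In check: no.
King squares — a7: attacked by Rc7; b7: attacked by Rb1; b8: attacked by Rb1.
Legal moves for Black: none.
Not in check and no legal moves → stalemate.

stalemate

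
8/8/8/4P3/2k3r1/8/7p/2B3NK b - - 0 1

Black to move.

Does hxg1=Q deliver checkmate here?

yes

After hxg1=Q: white king on h1; in check: yes, from the black queen on g1.
King squares — g1: attacked by Rg4; g2: attacked by Qg1; h2: attacked by Qg1.
White has no legal moves → checkmate.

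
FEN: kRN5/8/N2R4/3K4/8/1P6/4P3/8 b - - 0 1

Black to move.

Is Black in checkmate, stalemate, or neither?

checkmate

Black to move; black king on a8.
In check: yes, from the white rook on b8.
King squares — a7: attacked by Nc8; b7: attacked by Rb8; b8: attacked by Na6.
Legal moves for Black: none.
In check with no legal moves → checkmate.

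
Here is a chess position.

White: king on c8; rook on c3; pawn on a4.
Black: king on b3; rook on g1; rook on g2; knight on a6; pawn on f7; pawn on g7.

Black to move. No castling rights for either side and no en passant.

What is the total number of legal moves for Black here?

5

Black to move; king on b3.
In check: yes, from the white rook on c3.
Legal moves: Kb4, Kxa4, Kxc3, Kb2, Ka2.
Count: 5.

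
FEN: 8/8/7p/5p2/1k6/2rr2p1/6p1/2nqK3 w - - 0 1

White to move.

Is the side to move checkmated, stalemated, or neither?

White to move; white king on e1.
In check: yes, from the black queen on d1.
King squares — d1: attacked by Rd3; f1: attacked by Qd1; d2: attacked by Qd1; e2: attacked by Nc1; f2: attacked by Pg3.
Legal moves for White: none.
In check with no legal moves → checkmate.

checkmate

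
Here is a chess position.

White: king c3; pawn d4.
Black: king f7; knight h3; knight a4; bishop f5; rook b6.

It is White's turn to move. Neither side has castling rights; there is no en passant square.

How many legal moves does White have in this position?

White to move; king on c3.
In check: yes, from the black knight on a4.
Legal moves: Kc4, Kd2.
Count: 2.

2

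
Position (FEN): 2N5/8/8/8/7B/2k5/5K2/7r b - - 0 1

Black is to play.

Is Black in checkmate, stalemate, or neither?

neither

Black to move; black king on c3.
In check: no.
Legal moves for Black: Kd4, Kc4, Kb4, Kd3, Kb3, Kd2, Kc2, Kb2, Rxh4, Rh3, Rh2+, Rg1, Rf1+, Re1, Rd1, Rc1, Rb1, Ra1.
Black has 18 legal moves and is not in check → neither.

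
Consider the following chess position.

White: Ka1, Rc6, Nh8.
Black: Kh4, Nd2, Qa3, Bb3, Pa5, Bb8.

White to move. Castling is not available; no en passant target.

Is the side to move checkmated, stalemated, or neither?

White to move; white king on a1.
In check: yes, from the black queen on a3.
King squares — b1: attacked by Nd2; a2: attacked by Qa3; b2: attacked by Qa3.
Legal moves for White: none.
In check with no legal moves → checkmate.

checkmate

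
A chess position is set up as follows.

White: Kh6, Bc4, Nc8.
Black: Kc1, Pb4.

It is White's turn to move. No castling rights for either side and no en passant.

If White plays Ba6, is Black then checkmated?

After Ba6: black king on c1; in check: no.
Black is not in check, so this cannot be checkmate.

no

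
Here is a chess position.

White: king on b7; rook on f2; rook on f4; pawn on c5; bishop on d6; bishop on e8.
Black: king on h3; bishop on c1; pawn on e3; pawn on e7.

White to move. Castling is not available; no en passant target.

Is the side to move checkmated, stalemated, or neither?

neither

White to move; white king on b7.
In check: no.
Legal moves for White include: Bf7, Bd7+, Bg6, Bc6, Bh5, Bb5, Ba4, Kc8, Kb8, Ka8, Kc7, Ka7, Kc6, Kb6, Ka6, Bb8, Bxe7, Bc7, ... (list truncated; more exist).
White has legal moves and is not in check → neither.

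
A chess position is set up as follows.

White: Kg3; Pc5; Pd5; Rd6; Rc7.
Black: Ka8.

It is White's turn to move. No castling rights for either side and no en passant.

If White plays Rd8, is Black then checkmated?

After Rd8: black king on a8; in check: yes, from the white rook on d8.
King squares — a7: attacked by Rc7; b7: attacked by Rc7; b8: attacked by Rd8.
Black has no legal moves → checkmate.

yes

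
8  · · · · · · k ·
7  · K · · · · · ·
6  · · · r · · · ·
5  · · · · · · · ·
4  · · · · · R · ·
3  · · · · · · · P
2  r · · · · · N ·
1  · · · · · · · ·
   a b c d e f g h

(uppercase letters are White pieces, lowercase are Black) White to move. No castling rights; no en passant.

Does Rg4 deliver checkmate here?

no

After Rg4: black king on g8; in check: yes, from the white rook on g4.
Black has 5 legal replies: Kh8, Kf8, Kh7, Kf7, Rg6.
In check but a legal move exists → not checkmate.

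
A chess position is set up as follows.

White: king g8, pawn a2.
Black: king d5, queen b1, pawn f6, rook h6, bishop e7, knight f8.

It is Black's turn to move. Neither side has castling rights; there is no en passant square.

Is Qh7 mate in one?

After Qh7: white king on g8; in check: yes, from the black queen on h7.
King squares — f7: attacked by Qh7; g7: attacked by Qh7; h7: attacked by Rh6; f8: attacked by Be7; h8: attacked by Qh7.
White has no legal moves → checkmate.

yes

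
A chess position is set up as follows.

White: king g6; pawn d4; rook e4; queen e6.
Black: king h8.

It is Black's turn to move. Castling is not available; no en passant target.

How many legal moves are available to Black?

Black to move; king on h8.
In check: no.
Legal moves: none.
Count: 0.

0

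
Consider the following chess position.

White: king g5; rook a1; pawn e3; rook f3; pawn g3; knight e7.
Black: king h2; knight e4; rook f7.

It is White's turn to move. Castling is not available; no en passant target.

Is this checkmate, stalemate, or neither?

neither

White to move; white king on g5.
In check: yes, from the black knight on e4.
King squares — f4: attacked by Rf7; g4: available; h4: available; f5: attacked by Rf7; h5: available; f6: attacked by Ne4; g6: available; h6: available.
Legal moves for White: Kh6, Kg6, Kh5, Kh4, Kg4.
White is in check but has 5 legal moves → neither.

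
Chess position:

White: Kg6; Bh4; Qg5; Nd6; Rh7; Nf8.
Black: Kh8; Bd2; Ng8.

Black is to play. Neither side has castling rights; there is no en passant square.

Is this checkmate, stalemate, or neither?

checkmate

Black to move; black king on h8.
In check: yes, from the white rook on h7.
King squares — g7: attacked by Kg6; h7: attacked by Kg6; g8: own knight.
Legal moves for Black: none.
In check with no legal moves → checkmate.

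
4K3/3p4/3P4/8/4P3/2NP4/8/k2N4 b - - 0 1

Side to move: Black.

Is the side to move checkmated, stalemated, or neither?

stalemate

Black to move; black king on a1.
In check: no.
King squares — b1: attacked by Nc3; a2: attacked by Nc3; b2: attacked by Nd1.
Legal moves for Black: none.
Not in check and no legal moves → stalemate.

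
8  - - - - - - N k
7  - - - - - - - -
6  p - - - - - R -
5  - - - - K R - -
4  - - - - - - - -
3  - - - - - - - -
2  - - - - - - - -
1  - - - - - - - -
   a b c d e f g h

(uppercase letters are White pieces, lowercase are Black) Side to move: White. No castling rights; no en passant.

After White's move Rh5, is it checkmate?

yes

After Rh5: black king on h8; in check: yes, from the white rook on h5.
King squares — g7: attacked by Rg6; h7: attacked by Rh5; g8: attacked by Rg6.
Black has no legal moves → checkmate.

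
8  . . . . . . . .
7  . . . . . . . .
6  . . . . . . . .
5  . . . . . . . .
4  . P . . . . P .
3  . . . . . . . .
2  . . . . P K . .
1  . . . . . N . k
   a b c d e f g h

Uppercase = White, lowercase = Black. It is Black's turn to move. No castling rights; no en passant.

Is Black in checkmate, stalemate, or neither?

stalemate

Black to move; black king on h1.
In check: no.
King squares — g1: attacked by Kf2; g2: attacked by Kf2; h2: attacked by Nf1.
Legal moves for Black: none.
Not in check and no legal moves → stalemate.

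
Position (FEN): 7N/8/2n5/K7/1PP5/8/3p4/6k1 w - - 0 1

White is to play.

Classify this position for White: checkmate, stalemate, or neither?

White to move; white king on a5.
In check: yes, from the black knight on c6.
Legal moves for White: Kb6, Ka6, Kb5, Ka4.
White is in check but has 4 legal moves → neither.

neither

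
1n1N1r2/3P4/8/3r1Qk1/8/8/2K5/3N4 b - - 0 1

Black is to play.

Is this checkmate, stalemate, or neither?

neither

Black to move; black king on g5.
In check: yes, from the white queen on f5.
King squares — f4: attacked by Qf5; g4: attacked by Qf5; h4: available; f5: available; h5: attacked by Qf5; f6: attacked by Qf5; g6: attacked by Qf5; h6: available.
Legal moves for Black: Kh6, Kxf5, Kh4, Rfxf5, Rdxf5.
Black is in check but has 5 legal moves → neither.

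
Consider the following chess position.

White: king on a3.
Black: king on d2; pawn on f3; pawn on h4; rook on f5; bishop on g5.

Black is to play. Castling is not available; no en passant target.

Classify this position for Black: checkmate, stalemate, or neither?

neither

Black to move; black king on d2.
In check: no.
Legal moves for Black include: Bd8, Be7+, Bh6, Bf6, Bf4, Be3, Rf8, Rf7, Rf6, Re5, Rd5, Rc5, Rb5, Ra5+, Rf4, Ke3, Kd3, Kc3, ... (list truncated; more exist).
Black has legal moves and is not in check → neither.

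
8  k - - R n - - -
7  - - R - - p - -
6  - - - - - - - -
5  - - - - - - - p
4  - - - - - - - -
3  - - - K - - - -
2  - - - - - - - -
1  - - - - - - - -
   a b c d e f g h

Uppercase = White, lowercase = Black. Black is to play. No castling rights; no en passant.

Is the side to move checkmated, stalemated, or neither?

checkmate

Black to move; black king on a8.
In check: yes, from the white rook on d8.
King squares — a7: attacked by Rc7; b7: attacked by Rc7; b8: attacked by Rd8.
Legal moves for Black: none.
In check with no legal moves → checkmate.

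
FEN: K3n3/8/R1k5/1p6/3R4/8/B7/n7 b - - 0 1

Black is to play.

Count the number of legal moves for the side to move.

2

Black to move; king on c6.
In check: yes, from the white rook on a6.
Legal moves: Kc7, Kc5.
Count: 2.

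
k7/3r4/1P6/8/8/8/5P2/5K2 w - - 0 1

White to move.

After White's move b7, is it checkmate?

no

After b7: black king on a8; in check: yes, from the white pawn on b7.
Black has 4 legal replies: Kb8, Kxb7, Ka7, Rxb7.
In check but a legal move exists → not checkmate.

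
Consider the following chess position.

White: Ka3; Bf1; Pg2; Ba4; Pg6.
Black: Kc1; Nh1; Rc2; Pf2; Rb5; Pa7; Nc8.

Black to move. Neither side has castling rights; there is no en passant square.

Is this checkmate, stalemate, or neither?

Black to move; black king on c1.
In check: no.
Legal moves for Black include: Ne7, Nd6, Nb6, Rb8, Rb7, Rb6, Rh5, Rg5, Rf5, Re5, Rd5, Rbc5, Ra5, Rb4, Rb3+, Rbb2, Rb1, Rc7, ... (list truncated; more exist).
Black has legal moves and is not in check → neither.

neither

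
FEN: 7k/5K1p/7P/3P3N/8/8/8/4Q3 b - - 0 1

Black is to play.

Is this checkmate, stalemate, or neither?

stalemate

Black to move; black king on h8.
In check: no.
King squares — g7: attacked by Nh5; h7: own pawn; g8: attacked by Kf7.
Legal moves for Black: none.
Not in check and no legal moves → stalemate.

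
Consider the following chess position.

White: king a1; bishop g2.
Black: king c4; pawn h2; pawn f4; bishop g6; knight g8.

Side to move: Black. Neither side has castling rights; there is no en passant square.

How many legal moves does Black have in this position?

24

Black to move; king on c4.
In check: no.
Legal moves: Ne7, Nh6, Nf6, Be8, Bh7, Bf7, Bh5, Bf5, Be4, Bd3, Bc2, Bb1, Kc5, Kb5, Kd4, Kb4, Kd3, Kc3, Kb3, f3, h1=Q+, h1=R+, h1=B, h1=N.
Count: 24.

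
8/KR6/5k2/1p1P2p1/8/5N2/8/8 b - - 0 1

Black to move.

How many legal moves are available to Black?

4

Black to move; king on f6.
In check: no.
Legal moves: Kg6, Kf5, g4, b4.
Count: 4.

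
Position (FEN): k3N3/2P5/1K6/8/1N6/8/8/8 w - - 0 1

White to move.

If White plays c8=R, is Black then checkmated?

After c8=R: black king on a8; in check: yes, from the white rook on c8.
King squares — a7: attacked by Kb6; b7: attacked by Kb6; b8: attacked by Rc8.
Black has no legal moves → checkmate.

yes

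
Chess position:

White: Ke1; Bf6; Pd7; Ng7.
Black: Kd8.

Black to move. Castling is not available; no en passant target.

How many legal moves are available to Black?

Black to move; king on d8.
In check: yes, from the white bishop on f6.
Legal moves: Kxd7, Kc7.
Count: 2.

2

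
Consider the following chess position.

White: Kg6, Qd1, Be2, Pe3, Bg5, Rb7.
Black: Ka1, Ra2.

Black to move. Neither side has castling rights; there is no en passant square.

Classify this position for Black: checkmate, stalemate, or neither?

Black to move; black king on a1.
In check: yes, from the white queen on d1.
King squares — b1: attacked by Qd1; a2: own rook; b2: attacked by Rb7.
Legal moves for Black: none.
In check with no legal moves → checkmate.

checkmate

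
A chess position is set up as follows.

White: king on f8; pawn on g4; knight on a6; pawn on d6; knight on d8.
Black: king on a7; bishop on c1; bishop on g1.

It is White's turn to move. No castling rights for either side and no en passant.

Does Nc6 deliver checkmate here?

no

After Nc6: black king on a7; in check: yes, from the white knight on c6.
Black has 4 legal replies: Ka8, Kb7, Kb6, Kxa6.
In check but a legal move exists → not checkmate.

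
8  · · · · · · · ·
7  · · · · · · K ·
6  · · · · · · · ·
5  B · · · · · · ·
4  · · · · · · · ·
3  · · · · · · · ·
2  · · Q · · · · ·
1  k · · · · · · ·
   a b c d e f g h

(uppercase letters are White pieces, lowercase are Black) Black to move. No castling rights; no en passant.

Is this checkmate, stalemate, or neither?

Black to move; black king on a1.
In check: no.
King squares — b1: attacked by Qc2; a2: attacked by Qc2; b2: attacked by Qc2.
Legal moves for Black: none.
Not in check and no legal moves → stalemate.

stalemate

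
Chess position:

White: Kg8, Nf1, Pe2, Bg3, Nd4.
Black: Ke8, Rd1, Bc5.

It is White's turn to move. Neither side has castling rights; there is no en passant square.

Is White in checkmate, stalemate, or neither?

White to move; white king on g8.
In check: no.
Legal moves for White include: Kh8, Kh7, Kg7, Ne6, Nc6, Nf5, Nb5, Nf3, Nb3, Nc2, Bb8, Bc7, Bd6, Be5, Bh4, Bf4, Bh2, Bf2, ... (list truncated; more exist).
White has legal moves and is not in check → neither.

neither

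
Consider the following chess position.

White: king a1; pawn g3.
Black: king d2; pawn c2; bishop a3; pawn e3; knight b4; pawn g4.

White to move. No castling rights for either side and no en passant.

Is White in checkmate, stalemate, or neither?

stalemate

White to move; white king on a1.
In check: no.
King squares — b1: attacked by Pc2; a2: attacked by Nb4; b2: attacked by Ba3.
Legal moves for White: none.
Not in check and no legal moves → stalemate.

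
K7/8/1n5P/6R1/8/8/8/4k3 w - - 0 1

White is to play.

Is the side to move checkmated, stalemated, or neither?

neither

White to move; white king on a8.
In check: yes, from the black knight on b6.
Legal moves for White: Kb8, Kb7, Ka7.
White is in check but has 3 legal moves → neither.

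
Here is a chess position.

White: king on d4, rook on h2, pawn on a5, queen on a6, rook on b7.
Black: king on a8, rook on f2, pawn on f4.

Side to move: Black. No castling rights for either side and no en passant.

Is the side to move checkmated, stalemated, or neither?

Black to move; black king on a8.
In check: yes, from the white queen on a6.
King squares — a7: attacked by Qa6; b7: attacked by Qa6; b8: attacked by Rb7.
Legal moves for Black: none.
In check with no legal moves → checkmate.

checkmate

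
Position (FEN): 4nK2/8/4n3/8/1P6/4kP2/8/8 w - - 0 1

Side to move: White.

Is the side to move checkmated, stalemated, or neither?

White to move; white king on f8.
In check: yes, from the black knight on e6.
King squares — e7: available; f7: available; g7: attacked by Ne6; e8: available; g8: available.
Legal moves for White: Kg8, Kxe8, Kf7, Ke7.
White is in check but has 4 legal moves → neither.

neither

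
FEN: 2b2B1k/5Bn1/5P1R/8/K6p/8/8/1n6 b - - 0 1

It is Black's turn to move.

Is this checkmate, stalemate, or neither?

Black to move; black king on h8.
In check: yes, from the white rook on h6.
King squares — g7: own knight; h7: attacked by Rh6; g8: attacked by Bf7.
Legal moves for Black: none.
In check with no legal moves → checkmate.

checkmate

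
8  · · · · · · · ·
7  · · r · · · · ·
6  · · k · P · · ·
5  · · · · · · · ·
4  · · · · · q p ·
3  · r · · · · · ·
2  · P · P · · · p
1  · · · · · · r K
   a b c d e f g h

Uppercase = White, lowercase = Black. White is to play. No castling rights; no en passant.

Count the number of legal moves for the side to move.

0

White to move; king on h1.
In check: yes, from the black rook on g1.
Legal moves: none.
Count: 0.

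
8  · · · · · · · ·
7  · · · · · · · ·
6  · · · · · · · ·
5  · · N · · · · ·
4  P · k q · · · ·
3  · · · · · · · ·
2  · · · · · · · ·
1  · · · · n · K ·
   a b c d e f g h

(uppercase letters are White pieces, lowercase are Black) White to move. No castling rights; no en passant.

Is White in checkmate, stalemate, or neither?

neither

White to move; white king on g1.
In check: yes, from the black queen on d4.
Legal moves for White: Kh2, Kh1, Kf1.
White is in check but has 3 legal moves → neither.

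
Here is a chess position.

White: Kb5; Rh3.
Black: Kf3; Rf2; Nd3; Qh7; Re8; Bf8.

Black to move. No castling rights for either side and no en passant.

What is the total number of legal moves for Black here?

Black to move; king on f3.
In check: yes, from the white rook on h3.
Legal moves: Kg4, Kf4, Ke4, Kg2, Ke2, Qxh3.
Count: 6.

6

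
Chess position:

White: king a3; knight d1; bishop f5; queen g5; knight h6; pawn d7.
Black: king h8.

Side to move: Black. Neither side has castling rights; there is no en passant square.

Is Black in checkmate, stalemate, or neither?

Black to move; black king on h8.
In check: no.
King squares — g7: attacked by Qg5; h7: attacked by Bf5; g8: attacked by Qg5.
Legal moves for Black: none.
Not in check and no legal moves → stalemate.

stalemate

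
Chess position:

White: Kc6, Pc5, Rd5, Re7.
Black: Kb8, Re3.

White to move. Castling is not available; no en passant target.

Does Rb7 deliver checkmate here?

After Rb7: black king on b8; in check: yes, from the white rook on b7.
Black has 2 legal replies: Kc8, Ka8.
In check but a legal move exists → not checkmate.

no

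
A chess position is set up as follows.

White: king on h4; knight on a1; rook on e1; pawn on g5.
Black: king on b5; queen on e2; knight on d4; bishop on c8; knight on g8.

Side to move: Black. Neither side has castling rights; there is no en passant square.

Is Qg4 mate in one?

After Qg4: white king on h4; in check: yes, from the black queen on g4.
King squares — g3: attacked by Qg4; h3: attacked by Qg4; g4: attacked by Bc8; g5: own pawn; h5: attacked by Qg4.
White has no legal moves → checkmate.

yes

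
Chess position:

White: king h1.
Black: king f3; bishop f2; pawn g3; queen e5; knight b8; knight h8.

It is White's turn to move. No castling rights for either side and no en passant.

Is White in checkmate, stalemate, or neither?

stalemate

White to move; white king on h1.
In check: no.
King squares — g1: attacked by Bf2; g2: attacked by Kf3; h2: attacked by Pg3.
Legal moves for White: none.
Not in check and no legal moves → stalemate.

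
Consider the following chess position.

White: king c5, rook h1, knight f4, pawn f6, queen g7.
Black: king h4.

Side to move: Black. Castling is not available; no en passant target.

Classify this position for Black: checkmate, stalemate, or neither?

checkmate

Black to move; black king on h4.
In check: yes, from the white rook on h1.
King squares — g3: attacked by Qg7; h3: attacked by Rh1; g4: attacked by Qg7; g5: attacked by Qg7; h5: attacked by Rh1.
Legal moves for Black: none.
In check with no legal moves → checkmate.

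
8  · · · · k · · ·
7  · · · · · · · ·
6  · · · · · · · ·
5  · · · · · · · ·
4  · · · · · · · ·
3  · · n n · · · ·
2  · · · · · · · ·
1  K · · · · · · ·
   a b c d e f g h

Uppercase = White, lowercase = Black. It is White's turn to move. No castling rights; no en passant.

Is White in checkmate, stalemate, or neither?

stalemate

White to move; white king on a1.
In check: no.
King squares — b1: attacked by Nc3; a2: attacked by Nc3; b2: attacked by Nd3.
Legal moves for White: none.
Not in check and no legal moves → stalemate.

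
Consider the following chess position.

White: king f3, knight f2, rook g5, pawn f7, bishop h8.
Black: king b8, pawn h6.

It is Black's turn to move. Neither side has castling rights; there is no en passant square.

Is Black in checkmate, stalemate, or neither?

Black to move; black king on b8.
In check: no.
Legal moves for Black: Kc8, Ka8, Kc7, Kb7, Ka7, hxg5, h5.
Black has 7 legal moves and is not in check → neither.

neither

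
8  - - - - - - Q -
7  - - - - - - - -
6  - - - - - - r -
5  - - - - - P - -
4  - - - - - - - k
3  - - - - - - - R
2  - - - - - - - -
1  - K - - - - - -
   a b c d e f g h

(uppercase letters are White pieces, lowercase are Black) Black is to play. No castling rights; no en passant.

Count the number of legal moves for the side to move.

Black to move; king on h4.
In check: yes, from the white rook on h3.
Legal moves: Kg5, Kg4, Kxh3.
Count: 3.

3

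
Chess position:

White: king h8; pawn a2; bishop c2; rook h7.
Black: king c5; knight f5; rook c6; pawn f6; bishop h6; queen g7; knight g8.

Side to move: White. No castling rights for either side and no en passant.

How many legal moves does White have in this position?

White to move; king on h8.
In check: yes, from the black queen on g7.
Legal moves: Rxg7.
Count: 1.

1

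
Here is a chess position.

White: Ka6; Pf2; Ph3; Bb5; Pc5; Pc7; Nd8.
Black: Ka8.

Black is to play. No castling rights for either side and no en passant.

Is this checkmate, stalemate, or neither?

stalemate

Black to move; black king on a8.
In check: no.
King squares — a7: attacked by Ka6; b7: attacked by Ka6; b8: attacked by Pc7.
Legal moves for Black: none.
Not in check and no legal moves → stalemate.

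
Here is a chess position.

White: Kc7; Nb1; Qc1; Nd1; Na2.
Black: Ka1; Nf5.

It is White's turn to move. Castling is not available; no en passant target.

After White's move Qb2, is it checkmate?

After Qb2: black king on a1; in check: yes, from the white queen on b2.
King squares — b1: attacked by Qb2; a2: attacked by Qb2; b2: attacked by Nd1.
Black has no legal moves → checkmate.

yes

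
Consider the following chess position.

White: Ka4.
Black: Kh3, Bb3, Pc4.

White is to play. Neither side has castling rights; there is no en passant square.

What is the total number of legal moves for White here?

4

White to move; king on a4.
In check: yes, from the black bishop on b3.
Legal moves: Kb5, Ka5, Kb4, Ka3.
Count: 4.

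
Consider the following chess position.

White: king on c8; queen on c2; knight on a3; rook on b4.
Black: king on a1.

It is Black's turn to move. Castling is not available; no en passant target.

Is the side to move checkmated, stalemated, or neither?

Black to move; black king on a1.
In check: no.
King squares — b1: attacked by Qc2; a2: attacked by Qc2; b2: attacked by Qc2.
Legal moves for Black: none.
Not in check and no legal moves → stalemate.

stalemate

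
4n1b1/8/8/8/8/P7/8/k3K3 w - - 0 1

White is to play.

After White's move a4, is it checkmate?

no

After a4: black king on a1; in check: no.
Black is not in check, so this cannot be checkmate.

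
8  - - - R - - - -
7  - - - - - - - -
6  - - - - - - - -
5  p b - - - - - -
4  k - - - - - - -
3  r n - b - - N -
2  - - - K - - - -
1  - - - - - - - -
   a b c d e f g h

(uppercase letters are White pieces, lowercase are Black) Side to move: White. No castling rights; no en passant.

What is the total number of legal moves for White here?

4

White to move; king on d2.
In check: yes, from the black knight on b3.
Legal moves: Ke3, Kc3, Ke1, Kd1.
Count: 4.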